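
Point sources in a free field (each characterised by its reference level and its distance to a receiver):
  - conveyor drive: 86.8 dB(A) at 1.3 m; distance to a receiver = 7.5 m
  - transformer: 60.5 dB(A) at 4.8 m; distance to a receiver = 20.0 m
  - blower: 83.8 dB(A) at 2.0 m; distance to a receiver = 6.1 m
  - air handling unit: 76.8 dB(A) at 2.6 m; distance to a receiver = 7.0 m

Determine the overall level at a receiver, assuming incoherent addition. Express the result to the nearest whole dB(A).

77 dB(A)

First find each source's level at the receiver (point-source: −20·log₁₀(r/r_ref)), then combine on an intensity basis.
conveyor drive: 86.8 − 20·log₁₀(7.5/1.3) = 86.8 − 15.22 = 71.58 dB(A).
transformer: 60.5 − 20·log₁₀(20.0/4.8) = 60.5 − 12.40 = 48.10 dB(A).
blower: 83.8 − 20·log₁₀(6.1/2.0) = 83.8 − 9.69 = 74.11 dB(A).
air handling unit: 76.8 − 20·log₁₀(7.0/2.6) = 76.8 − 8.60 = 68.20 dB(A).
Σ 10^(L/10) = 4.683e+07 → L_total = 10·log₁₀(4.683e+07) = 76.71 dB(A).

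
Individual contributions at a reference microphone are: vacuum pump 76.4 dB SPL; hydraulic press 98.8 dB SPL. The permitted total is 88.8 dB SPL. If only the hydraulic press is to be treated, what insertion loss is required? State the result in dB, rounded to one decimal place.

Everything except the hydraulic press sums to 10^(76.4/10) = 4.365e+07 in linear terms, 76.40 dB SPL.
The limit corresponds to 10^(88.8/10) = 7.586e+08; subtracting the fixed part leaves 7.149e+08 for the hydraulic press, i.e. 88.54 dB SPL.
So the hydraulic press must be reduced from 98.8 to 88.54 dB SPL: IL = 10.26 dB.

10.3 dB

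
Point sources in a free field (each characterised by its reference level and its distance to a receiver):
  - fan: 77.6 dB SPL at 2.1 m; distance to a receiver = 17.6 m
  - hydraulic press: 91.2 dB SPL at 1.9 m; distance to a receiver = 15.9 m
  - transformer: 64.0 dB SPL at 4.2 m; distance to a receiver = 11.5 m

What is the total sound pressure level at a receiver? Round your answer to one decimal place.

Propagate each source to the receiver with L = L_ref − 20·log₁₀(r/r_ref), then add intensities.
fan: 77.6 − 20·log₁₀(17.6/2.1) = 77.6 − 18.47 = 59.13 dB SPL.
hydraulic press: 91.2 − 20·log₁₀(15.9/1.9) = 91.2 − 18.45 = 72.75 dB SPL.
transformer: 64.0 − 20·log₁₀(11.5/4.2) = 64.0 − 8.75 = 55.25 dB SPL.
Σ 10^(L/10) = 1.998e+07 → L_total = 10·log₁₀(1.998e+07) = 73.01 dB SPL.

73.0 dB SPL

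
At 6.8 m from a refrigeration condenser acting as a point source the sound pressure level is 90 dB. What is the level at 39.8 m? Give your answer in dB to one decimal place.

74.7 dB

Point-source attenuation: ΔL = 20·log₁₀(r₂/r₁) = 20·log₁₀(39.8/6.8) = 15.347 dB.
L₂ = 90 − 20·log₁₀(39.8/6.8) = 90 − 15.347 = 74.65 dB.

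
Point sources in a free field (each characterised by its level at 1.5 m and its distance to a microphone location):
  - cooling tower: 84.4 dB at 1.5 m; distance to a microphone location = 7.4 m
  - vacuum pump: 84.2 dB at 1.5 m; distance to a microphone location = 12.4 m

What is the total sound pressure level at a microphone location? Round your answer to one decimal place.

First find each source's level at the receiver (point-source: −20·log₁₀(r/r_ref)), then combine on an intensity basis.
cooling tower: 84.4 − 20·log₁₀(7.4/1.5) = 84.4 − 13.86 = 70.54 dB.
vacuum pump: 84.2 − 20·log₁₀(12.4/1.5) = 84.2 − 18.35 = 65.85 dB.
Σ 10^(L/10) = 1.517e+07 → L_total = 10·log₁₀(1.517e+07) = 71.81 dB.

71.8 dB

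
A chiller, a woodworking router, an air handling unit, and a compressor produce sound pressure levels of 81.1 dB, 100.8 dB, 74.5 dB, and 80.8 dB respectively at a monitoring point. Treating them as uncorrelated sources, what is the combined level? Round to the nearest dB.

Incoherent sources combine by intensity addition: L_total = 10·log₁₀(Σ 10^(L_i/10)).
Σ 10^(L/10) = 10^(81.1/10) + 10^(100.8/10) + 10^(74.5/10) + 10^(80.8/10) = 1.230e+10.
L_total = 10·log₁₀(1.230e+10) = 100.90 dB.

101 dB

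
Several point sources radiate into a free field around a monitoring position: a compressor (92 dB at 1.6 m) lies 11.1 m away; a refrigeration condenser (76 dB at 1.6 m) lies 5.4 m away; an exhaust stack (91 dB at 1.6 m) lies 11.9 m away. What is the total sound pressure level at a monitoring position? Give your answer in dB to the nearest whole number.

First find each source's level at the receiver (point-source: −20·log₁₀(r/r_ref)), then combine on an intensity basis.
compressor: 92 − 20·log₁₀(11.1/1.6) = 92 − 16.82 = 75.18 dB.
refrigeration condenser: 76 − 20·log₁₀(5.4/1.6) = 76 − 10.57 = 65.43 dB.
exhaust stack: 91 − 20·log₁₀(11.9/1.6) = 91 − 17.43 = 73.57 dB.
Σ 10^(L/10) = 5.918e+07 → L_total = 10·log₁₀(5.918e+07) = 77.72 dB.

78 dB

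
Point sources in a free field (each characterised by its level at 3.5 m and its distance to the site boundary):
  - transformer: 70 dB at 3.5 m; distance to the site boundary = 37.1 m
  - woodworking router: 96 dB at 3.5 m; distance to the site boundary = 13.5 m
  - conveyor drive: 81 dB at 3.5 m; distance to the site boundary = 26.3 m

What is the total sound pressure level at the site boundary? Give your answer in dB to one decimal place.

84.3 dB

Propagate each source to the receiver with L = L_ref − 20·log₁₀(r/r_ref), then add intensities.
transformer: 70 − 20·log₁₀(37.1/3.5) = 70 − 20.51 = 49.49 dB.
woodworking router: 96 − 20·log₁₀(13.5/3.5) = 96 − 11.73 = 84.27 dB.
conveyor drive: 81 − 20·log₁₀(26.3/3.5) = 81 − 17.52 = 63.48 dB.
Σ 10^(L/10) = 2.699e+08 → L_total = 10·log₁₀(2.699e+08) = 84.31 dB.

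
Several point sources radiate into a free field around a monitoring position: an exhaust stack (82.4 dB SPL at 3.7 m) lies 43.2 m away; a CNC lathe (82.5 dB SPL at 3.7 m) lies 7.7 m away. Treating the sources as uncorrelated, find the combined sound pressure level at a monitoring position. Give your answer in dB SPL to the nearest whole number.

First find each source's level at the receiver (point-source: −20·log₁₀(r/r_ref)), then combine on an intensity basis.
exhaust stack: 82.4 − 20·log₁₀(43.2/3.7) = 82.4 − 21.35 = 61.05 dB SPL.
CNC lathe: 82.5 − 20·log₁₀(7.7/3.7) = 82.5 − 6.37 = 76.13 dB SPL.
Σ 10^(L/10) = 4.234e+07 → L_total = 10·log₁₀(4.234e+07) = 76.27 dB SPL.

76 dB SPL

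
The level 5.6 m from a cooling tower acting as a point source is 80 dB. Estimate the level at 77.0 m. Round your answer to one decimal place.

57.2 dB

Point-source attenuation: ΔL = 20·log₁₀(r₂/r₁) = 20·log₁₀(77.0/5.6) = 22.766 dB.
L₂ = 80 − 20·log₁₀(77.0/5.6) = 80 − 22.766 = 57.23 dB.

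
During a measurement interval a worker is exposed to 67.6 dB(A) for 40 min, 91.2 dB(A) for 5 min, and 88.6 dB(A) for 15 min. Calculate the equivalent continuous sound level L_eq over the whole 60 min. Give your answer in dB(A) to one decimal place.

Weight each interval's intensity by its duration and average over T = 60 min:
Σ tᵢ·10^(Lᵢ/10) = 40·10^(67.6/10) + 5·10^(91.2/10) + 15·10^(88.6/10) = 1.769e+10.
L_eq = 10·log₁₀(1.769e+10/60) = 84.70 dB(A).

84.7 dB(A)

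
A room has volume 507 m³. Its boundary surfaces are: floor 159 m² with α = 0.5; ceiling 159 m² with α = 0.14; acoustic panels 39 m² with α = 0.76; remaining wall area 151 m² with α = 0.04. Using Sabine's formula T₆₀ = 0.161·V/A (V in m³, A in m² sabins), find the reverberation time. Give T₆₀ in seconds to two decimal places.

A = Σ Sᵢαᵢ = 159·0.5 + 159·0.14 + 39·0.76 + 151·0.04 = 137.44 m².
T₆₀ = 0.161·V/A = 0.161·507/137.44 = 0.594 s.

0.59 s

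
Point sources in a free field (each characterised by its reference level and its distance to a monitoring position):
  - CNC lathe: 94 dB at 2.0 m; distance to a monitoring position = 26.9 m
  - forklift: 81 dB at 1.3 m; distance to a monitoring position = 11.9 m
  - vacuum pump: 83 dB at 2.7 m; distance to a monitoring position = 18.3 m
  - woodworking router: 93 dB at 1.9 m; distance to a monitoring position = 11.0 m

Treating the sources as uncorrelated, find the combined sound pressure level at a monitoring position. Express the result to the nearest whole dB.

79 dB

Propagate each source to the receiver with L = L_ref − 20·log₁₀(r/r_ref), then add intensities.
CNC lathe: 94 − 20·log₁₀(26.9/2.0) = 94 − 22.57 = 71.43 dB.
forklift: 81 − 20·log₁₀(11.9/1.3) = 81 − 19.23 = 61.77 dB.
vacuum pump: 83 − 20·log₁₀(18.3/2.7) = 83 − 16.62 = 66.38 dB.
woodworking router: 93 − 20·log₁₀(11.0/1.9) = 93 − 15.25 = 77.75 dB.
Σ 10^(L/10) = 7.926e+07 → L_total = 10·log₁₀(7.926e+07) = 78.99 dB.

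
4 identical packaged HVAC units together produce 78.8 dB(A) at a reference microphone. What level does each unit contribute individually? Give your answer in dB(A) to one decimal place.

For N identical incoherent sources L_total = L₁ + 10·log₁₀ N, so L₁ = 78.8 − 10·log₁₀(4) = 78.8 − 6.021.

72.8 dB(A)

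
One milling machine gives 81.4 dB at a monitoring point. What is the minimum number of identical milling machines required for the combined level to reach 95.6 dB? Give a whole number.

The shortfall is 95.6 − 81.4 = 14.2 dB, and N units add 10·log₁₀ N, so need 10·log₁₀ N ≥ 14.2.
N ≥ 10^(14.2/10) = 26.303, so N = 27.

27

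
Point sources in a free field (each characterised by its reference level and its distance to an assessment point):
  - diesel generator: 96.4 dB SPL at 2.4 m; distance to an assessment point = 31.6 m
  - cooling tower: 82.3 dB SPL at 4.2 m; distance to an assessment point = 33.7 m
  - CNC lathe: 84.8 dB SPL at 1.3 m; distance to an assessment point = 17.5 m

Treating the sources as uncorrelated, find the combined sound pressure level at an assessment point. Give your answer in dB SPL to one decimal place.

74.7 dB SPL

Apply inverse-square spreading to bring every level to the receiver, then sum 10^(L/10).
diesel generator: 96.4 − 20·log₁₀(31.6/2.4) = 96.4 − 22.39 = 74.01 dB SPL.
cooling tower: 82.3 − 20·log₁₀(33.7/4.2) = 82.3 − 18.09 = 64.21 dB SPL.
CNC lathe: 84.8 − 20·log₁₀(17.5/1.3) = 84.8 − 22.58 = 62.22 dB SPL.
Σ 10^(L/10) = 2.948e+07 → L_total = 10·log₁₀(2.948e+07) = 74.70 dB SPL.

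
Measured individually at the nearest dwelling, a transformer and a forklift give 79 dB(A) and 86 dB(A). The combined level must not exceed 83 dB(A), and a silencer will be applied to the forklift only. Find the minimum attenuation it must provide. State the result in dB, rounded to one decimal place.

5.2 dB

The untreated sources together contribute 10^(79/10) = 7.943e+07, i.e. 79.00 dB(A).
To meet 83 dB(A) overall, the treated forklift may contribute at most 10^(83/10) − 7.943e+07 = 1.201e+08, i.e. 80.80 dB(A).
Required insertion loss = 86 − 80.80 = 5.20 dB.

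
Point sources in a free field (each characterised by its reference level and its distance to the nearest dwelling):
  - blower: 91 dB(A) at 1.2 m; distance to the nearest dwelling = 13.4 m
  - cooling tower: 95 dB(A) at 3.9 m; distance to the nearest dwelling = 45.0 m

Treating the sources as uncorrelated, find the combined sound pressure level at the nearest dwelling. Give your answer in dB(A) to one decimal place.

75.3 dB(A)

Propagate each source to the receiver with L = L_ref − 20·log₁₀(r/r_ref), then add intensities.
blower: 91 − 20·log₁₀(13.4/1.2) = 91 − 20.96 = 70.04 dB(A).
cooling tower: 95 − 20·log₁₀(45.0/3.9) = 95 − 21.24 = 73.76 dB(A).
Σ 10^(L/10) = 3.385e+07 → L_total = 10·log₁₀(3.385e+07) = 75.30 dB(A).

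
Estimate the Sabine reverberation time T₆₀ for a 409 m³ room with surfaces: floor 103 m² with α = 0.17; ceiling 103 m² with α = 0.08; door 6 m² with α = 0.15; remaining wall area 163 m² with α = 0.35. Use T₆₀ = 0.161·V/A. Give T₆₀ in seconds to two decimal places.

Summing Sᵢαᵢ: 103·0.17 + 103·0.08 + 6·0.15 + 163·0.35 = 83.70 m².
T₆₀ = 0.161 × 409 / 83.70 = 0.787 s.

0.79 s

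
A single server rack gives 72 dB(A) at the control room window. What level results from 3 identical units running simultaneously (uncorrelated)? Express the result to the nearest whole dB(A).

77 dB(A)

L_total = L₁ + 10·log₁₀ N for N identical incoherent sources.
L_total = 72 + 10·log₁₀(3) = 72 + 4.771 = 76.77 dB(A).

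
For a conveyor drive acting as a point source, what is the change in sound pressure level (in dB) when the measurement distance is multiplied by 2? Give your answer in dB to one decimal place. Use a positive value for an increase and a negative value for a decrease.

Point-source spreading: ΔL = −20·log₁₀(r₂/r₁).
ΔL = −20·log₁₀(2) = -6.02 dB.

-6.0 dB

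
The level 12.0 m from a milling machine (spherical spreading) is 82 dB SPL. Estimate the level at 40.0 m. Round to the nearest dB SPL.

For a point source, L₂ = L₁ − 20·log₁₀(r₂/r₁).
L₂ = 82 − 20·log₁₀(40.0/12.0) = 82 − 10.458 = 71.54 dB SPL.

72 dB SPL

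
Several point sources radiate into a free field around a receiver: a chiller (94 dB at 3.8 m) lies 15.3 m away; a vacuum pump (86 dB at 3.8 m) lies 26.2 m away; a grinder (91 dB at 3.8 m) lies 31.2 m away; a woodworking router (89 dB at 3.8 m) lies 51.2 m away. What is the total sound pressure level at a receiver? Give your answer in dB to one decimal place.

82.7 dB

Apply inverse-square spreading to bring every level to the receiver, then sum 10^(L/10).
chiller: 94 − 20·log₁₀(15.3/3.8) = 94 − 12.10 = 81.90 dB.
vacuum pump: 86 − 20·log₁₀(26.2/3.8) = 86 − 16.77 = 69.23 dB.
grinder: 91 − 20·log₁₀(31.2/3.8) = 91 − 18.29 = 72.71 dB.
woodworking router: 89 − 20·log₁₀(51.2/3.8) = 89 − 22.59 = 66.41 dB.
Σ 10^(L/10) = 1.864e+08 → L_total = 10·log₁₀(1.864e+08) = 82.70 dB.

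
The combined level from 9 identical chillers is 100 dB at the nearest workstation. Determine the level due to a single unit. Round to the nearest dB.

90 dB

9 equal contributions raise the level by 10·log₁₀ 9 = 9.542 dB, so each unit alone gives 100 − 9.542.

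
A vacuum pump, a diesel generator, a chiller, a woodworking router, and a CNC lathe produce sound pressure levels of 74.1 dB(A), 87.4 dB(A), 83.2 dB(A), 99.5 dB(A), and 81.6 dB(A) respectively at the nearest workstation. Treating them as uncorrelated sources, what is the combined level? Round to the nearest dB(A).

100 dB(A)

Incoherent sources combine by intensity addition: L_total = 10·log₁₀(Σ 10^(L_i/10)).
Σ 10^(L/10) = 10^(74.1/10) + 10^(87.4/10) + 10^(83.2/10) + 10^(99.5/10) + 10^(81.6/10) = 9.841e+09.
L_total = 10·log₁₀(9.841e+09) = 99.93 dB(A).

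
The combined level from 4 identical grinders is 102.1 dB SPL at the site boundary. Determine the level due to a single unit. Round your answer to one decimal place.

Dividing the total intensity by 4 lowers the level by 10·log₁₀ 4 = 6.021 dB: L₁ = 102.1 − 6.021.

96.1 dB SPL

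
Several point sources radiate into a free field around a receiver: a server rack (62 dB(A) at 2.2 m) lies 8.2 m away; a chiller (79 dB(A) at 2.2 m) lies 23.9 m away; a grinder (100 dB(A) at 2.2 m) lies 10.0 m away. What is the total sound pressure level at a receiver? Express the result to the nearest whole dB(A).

First find each source's level at the receiver (point-source: −20·log₁₀(r/r_ref)), then combine on an intensity basis.
server rack: 62 − 20·log₁₀(8.2/2.2) = 62 − 11.43 = 50.57 dB(A).
chiller: 79 − 20·log₁₀(23.9/2.2) = 79 − 20.72 = 58.28 dB(A).
grinder: 100 − 20·log₁₀(10.0/2.2) = 100 − 13.15 = 86.85 dB(A).
Σ 10^(L/10) = 4.848e+08 → L_total = 10·log₁₀(4.848e+08) = 86.86 dB(A).

87 dB(A)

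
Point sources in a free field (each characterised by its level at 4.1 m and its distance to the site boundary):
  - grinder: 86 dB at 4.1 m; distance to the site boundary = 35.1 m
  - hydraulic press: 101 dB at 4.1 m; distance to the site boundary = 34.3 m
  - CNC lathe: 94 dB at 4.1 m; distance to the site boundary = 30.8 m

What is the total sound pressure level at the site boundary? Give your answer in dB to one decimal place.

Apply inverse-square spreading to bring every level to the receiver, then sum 10^(L/10).
grinder: 86 − 20·log₁₀(35.1/4.1) = 86 − 18.65 = 67.35 dB.
hydraulic press: 101 − 20·log₁₀(34.3/4.1) = 101 − 18.45 = 82.55 dB.
CNC lathe: 94 − 20·log₁₀(30.8/4.1) = 94 − 17.52 = 76.48 dB.
Σ 10^(L/10) = 2.298e+08 → L_total = 10·log₁₀(2.298e+08) = 83.61 dB.

83.6 dB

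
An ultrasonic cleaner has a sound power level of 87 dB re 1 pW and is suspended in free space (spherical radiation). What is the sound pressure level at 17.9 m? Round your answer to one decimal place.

51.0 dB

Free-field spherical radiation: L_p = L_w − 10·log₁₀(4π·r²), r = 17.9 m.
4π·r² = 4026 m², 10·log₁₀ of that is 36.049 dB.
L_p = 87 − 36.049 = 50.95 dB.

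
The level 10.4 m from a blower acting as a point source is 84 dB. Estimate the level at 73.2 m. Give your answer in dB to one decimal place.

Spherical spreading from a point source gives a 20·log₁₀(r₂/r₁) drop.
L₂ = 84 − 20·log₁₀(73.2/10.4) = 84 − 16.950 = 67.05 dB.

67.1 dB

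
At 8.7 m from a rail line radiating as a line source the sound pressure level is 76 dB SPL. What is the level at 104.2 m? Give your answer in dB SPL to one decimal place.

Line-source attenuation: ΔL = 10·log₁₀(r₂/r₁) = 10·log₁₀(104.2/8.7) = 10.783 dB.
L₂ = 76 − 10·log₁₀(104.2/8.7) = 76 − 10.783 = 65.22 dB SPL.

65.2 dB SPL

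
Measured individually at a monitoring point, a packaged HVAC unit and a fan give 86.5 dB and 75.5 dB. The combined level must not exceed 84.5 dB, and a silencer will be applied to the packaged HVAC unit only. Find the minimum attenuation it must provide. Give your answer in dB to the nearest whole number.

3 dB

Everything except the packaged HVAC unit sums to 10^(75.5/10) = 3.548e+07 in linear terms, 75.50 dB.
The limit corresponds to 10^(84.5/10) = 2.818e+08; subtracting the fixed part leaves 2.464e+08 for the packaged HVAC unit, i.e. 83.92 dB.
Required insertion loss = 86.5 − 83.92 = 2.58 dB.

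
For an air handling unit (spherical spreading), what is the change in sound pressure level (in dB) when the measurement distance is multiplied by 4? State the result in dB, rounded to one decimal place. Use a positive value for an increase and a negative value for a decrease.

A point source loses 6 dB per doubling of distance; generally ΔL = −20·log₁₀(r₂/r₁).
ΔL = −20·log₁₀(4) = -12.04 dB.

-12.0 dB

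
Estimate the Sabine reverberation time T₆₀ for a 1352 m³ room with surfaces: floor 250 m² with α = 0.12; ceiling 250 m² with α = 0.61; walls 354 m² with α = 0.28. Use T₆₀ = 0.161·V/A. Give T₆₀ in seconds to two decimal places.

0.77 s

A = Σ Sᵢαᵢ = 250·0.12 + 250·0.61 + 354·0.28 = 281.62 m².
T₆₀ = 0.161 × 1352 / 281.62 = 0.773 s.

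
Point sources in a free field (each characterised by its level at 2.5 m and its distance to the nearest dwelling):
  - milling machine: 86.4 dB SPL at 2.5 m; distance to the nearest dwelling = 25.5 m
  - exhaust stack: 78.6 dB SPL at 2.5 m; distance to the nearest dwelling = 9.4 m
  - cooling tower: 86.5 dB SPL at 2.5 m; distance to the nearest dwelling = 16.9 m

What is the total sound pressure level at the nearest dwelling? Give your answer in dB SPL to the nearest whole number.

73 dB SPL

Propagate each source to the receiver with L = L_ref − 20·log₁₀(r/r_ref), then add intensities.
milling machine: 86.4 − 20·log₁₀(25.5/2.5) = 86.4 − 20.17 = 66.23 dB SPL.
exhaust stack: 78.6 − 20·log₁₀(9.4/2.5) = 78.6 − 11.50 = 67.10 dB SPL.
cooling tower: 86.5 − 20·log₁₀(16.9/2.5) = 86.5 − 16.60 = 69.90 dB SPL.
Σ 10^(L/10) = 1.909e+07 → L_total = 10·log₁₀(1.909e+07) = 72.81 dB SPL.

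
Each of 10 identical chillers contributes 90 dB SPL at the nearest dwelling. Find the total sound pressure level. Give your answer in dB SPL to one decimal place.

100.0 dB SPL

N identical incoherent sources raise the level by 10·log₁₀ N.
L_total = 90 + 10·log₁₀(10) = 90 + 10.000 = 100.00 dB SPL.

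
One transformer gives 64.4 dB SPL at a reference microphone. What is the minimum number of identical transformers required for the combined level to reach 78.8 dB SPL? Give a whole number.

Need L₁ + 10·log₁₀ N ≥ 78.8, i.e. log₁₀ N ≥ 1.44.
N ≥ 10^(14.4/10) = 27.542, so N = 28.

28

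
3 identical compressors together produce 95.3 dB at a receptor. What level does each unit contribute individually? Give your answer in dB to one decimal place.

90.5 dB

For N identical incoherent sources L_total = L₁ + 10·log₁₀ N, so L₁ = 95.3 − 10·log₁₀(3) = 95.3 − 4.771.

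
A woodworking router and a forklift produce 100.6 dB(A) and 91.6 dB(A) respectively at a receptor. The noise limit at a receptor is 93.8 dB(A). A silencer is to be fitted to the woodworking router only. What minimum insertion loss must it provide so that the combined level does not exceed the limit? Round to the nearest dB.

Fixed contribution from the other source: Σ 10^(L/10) = 10^(91.6/10) = 1.445e+09 (91.60 dB(A)).
To meet 93.8 dB(A) overall, the treated woodworking router may contribute at most 10^(93.8/10) − 1.445e+09 = 9.534e+08, i.e. 89.79 dB(A).
Required insertion loss = 100.6 − 89.79 = 10.81 dB.

11 dB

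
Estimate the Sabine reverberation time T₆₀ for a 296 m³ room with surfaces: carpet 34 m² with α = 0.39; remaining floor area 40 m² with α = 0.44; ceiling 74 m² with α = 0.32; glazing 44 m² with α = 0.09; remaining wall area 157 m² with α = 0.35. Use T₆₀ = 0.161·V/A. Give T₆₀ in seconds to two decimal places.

Summing Sᵢαᵢ: 34·0.39 + 40·0.44 + 74·0.32 + 44·0.09 + 157·0.35 = 113.45 m².
T₆₀ = 0.161·V/A = 0.161·296/113.45 = 0.420 s.

0.42 s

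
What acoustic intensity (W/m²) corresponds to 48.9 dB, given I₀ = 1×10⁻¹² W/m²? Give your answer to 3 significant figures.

I = I₀·10^(L/10) = 10⁻¹² × 10^(48.9/10) = 10^(-7.110).

7.76e-08 W/m²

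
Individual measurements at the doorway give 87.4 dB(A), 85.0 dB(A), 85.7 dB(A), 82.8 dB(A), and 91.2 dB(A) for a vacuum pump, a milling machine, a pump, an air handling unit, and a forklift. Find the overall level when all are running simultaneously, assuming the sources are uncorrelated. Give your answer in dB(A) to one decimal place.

For uncorrelated sources the intensities add, so convert each level to linear form, sum, and take 10·log₁₀ of the total.
Σ 10^(L/10) = 10^(87.4/10) + 10^(85.0/10) + 10^(85.7/10) + 10^(82.8/10) + 10^(91.2/10) = 2.746e+09.
L_total = 10·log₁₀(2.746e+09) = 94.39 dB(A).

94.4 dB(A)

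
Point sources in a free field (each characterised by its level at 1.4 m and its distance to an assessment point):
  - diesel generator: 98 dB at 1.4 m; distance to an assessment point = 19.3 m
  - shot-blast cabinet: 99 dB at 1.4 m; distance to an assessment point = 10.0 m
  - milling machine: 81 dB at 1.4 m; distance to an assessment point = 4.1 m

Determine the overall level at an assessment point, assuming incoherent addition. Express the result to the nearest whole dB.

Apply inverse-square spreading to bring every level to the receiver, then sum 10^(L/10).
diesel generator: 98 − 20·log₁₀(19.3/1.4) = 98 − 22.79 = 75.21 dB.
shot-blast cabinet: 99 − 20·log₁₀(10.0/1.4) = 99 − 17.08 = 81.92 dB.
milling machine: 81 − 20·log₁₀(4.1/1.4) = 81 − 9.33 = 71.67 dB.
Σ 10^(L/10) = 2.036e+08 → L_total = 10·log₁₀(2.036e+08) = 83.09 dB.

83 dB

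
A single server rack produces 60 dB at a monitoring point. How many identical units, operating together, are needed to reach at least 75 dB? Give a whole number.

Need L₁ + 10·log₁₀ N ≥ 75, i.e. log₁₀ N ≥ 1.50.
N ≥ 10^(15.0/10) = 31.623, so N = 32.

32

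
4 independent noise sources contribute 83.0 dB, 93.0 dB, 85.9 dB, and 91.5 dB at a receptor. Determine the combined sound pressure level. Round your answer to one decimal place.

Incoherent sources combine by intensity addition: L_total = 10·log₁₀(Σ 10^(L_i/10)).
Σ 10^(L/10) = 10^(83.0/10) + 10^(93.0/10) + 10^(85.9/10) + 10^(91.5/10) = 3.996e+09.
L_total = 10·log₁₀(3.996e+09) = 96.02 dB.

96.0 dB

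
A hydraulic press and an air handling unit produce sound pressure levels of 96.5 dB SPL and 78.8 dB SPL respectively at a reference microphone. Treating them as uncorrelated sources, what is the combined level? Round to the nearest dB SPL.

97 dB SPL

For uncorrelated sources the intensities add, so convert each level to linear form, sum, and take 10·log₁₀ of the total.
Σ 10^(L/10) = 10^(96.5/10) + 10^(78.8/10) = 4.543e+09.
L_total = 10·log₁₀(4.543e+09) = 96.57 dB SPL.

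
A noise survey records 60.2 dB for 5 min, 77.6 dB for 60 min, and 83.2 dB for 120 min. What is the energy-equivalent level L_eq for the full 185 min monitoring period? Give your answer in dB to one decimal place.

81.9 dB

The energy average is taken in the linear domain: L_eq = 10·log₁₀[(Σ tᵢ·10^(Lᵢ/10))/T], T = 185 min.
Σ tᵢ·10^(Lᵢ/10) = 5·10^(60.2/10) + 60·10^(77.6/10) + 120·10^(83.2/10) = 2.853e+10.
L_eq = 10·log₁₀(2.853e+10/185) = 81.88 dB.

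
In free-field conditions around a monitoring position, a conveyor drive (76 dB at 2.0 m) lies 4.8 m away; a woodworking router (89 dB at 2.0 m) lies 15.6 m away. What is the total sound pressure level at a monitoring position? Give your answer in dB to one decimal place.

73.0 dB

Propagate each source to the receiver with L = L_ref − 20·log₁₀(r/r_ref), then add intensities.
conveyor drive: 76 − 20·log₁₀(4.8/2.0) = 76 − 7.60 = 68.40 dB.
woodworking router: 89 − 20·log₁₀(15.6/2.0) = 89 − 17.84 = 71.16 dB.
Σ 10^(L/10) = 1.997e+07 → L_total = 10·log₁₀(1.997e+07) = 73.00 dB.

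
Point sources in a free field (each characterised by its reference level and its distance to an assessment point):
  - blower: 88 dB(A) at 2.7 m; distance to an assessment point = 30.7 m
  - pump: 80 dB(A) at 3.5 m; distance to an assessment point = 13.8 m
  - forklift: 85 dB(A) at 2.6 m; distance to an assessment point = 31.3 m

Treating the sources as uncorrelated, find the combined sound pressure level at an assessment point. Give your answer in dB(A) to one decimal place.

71.3 dB(A)

First find each source's level at the receiver (point-source: −20·log₁₀(r/r_ref)), then combine on an intensity basis.
blower: 88 − 20·log₁₀(30.7/2.7) = 88 − 21.12 = 66.88 dB(A).
pump: 80 − 20·log₁₀(13.8/3.5) = 80 − 11.92 = 68.08 dB(A).
forklift: 85 − 20·log₁₀(31.3/2.6) = 85 − 21.61 = 63.39 dB(A).
Σ 10^(L/10) = 1.349e+07 → L_total = 10·log₁₀(1.349e+07) = 71.30 dB(A).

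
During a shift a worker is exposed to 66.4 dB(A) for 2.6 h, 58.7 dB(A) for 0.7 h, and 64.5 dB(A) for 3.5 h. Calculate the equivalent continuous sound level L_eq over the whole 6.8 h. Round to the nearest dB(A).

65 dB(A)

L_eq = 10·log₁₀[(1/T)·Σ tᵢ·10^(Lᵢ/10)] with T = 6.8 h.
Σ tᵢ·10^(Lᵢ/10) = 2.6·10^(66.4/10) + 0.7·10^(58.7/10) + 3.5·10^(64.5/10) = 2.173e+07.
L_eq = 10·log₁₀(2.173e+07/6.8) = 65.05 dB(A).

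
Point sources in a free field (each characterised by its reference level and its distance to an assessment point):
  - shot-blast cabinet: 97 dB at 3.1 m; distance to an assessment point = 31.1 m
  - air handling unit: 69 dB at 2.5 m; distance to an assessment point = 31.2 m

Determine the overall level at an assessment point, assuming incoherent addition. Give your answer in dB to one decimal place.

77.0 dB

First find each source's level at the receiver (point-source: −20·log₁₀(r/r_ref)), then combine on an intensity basis.
shot-blast cabinet: 97 − 20·log₁₀(31.1/3.1) = 97 − 20.03 = 76.97 dB.
air handling unit: 69 − 20·log₁₀(31.2/2.5) = 69 − 21.92 = 47.08 dB.
Σ 10^(L/10) = 4.985e+07 → L_total = 10·log₁₀(4.985e+07) = 76.98 dB.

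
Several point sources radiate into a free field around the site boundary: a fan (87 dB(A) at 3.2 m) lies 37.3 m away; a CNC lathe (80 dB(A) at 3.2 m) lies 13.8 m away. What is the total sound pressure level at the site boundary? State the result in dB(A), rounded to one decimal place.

Propagate each source to the receiver with L = L_ref − 20·log₁₀(r/r_ref), then add intensities.
fan: 87 − 20·log₁₀(37.3/3.2) = 87 − 21.33 = 65.67 dB(A).
CNC lathe: 80 − 20·log₁₀(13.8/3.2) = 80 − 12.69 = 67.31 dB(A).
Σ 10^(L/10) = 9.066e+06 → L_total = 10·log₁₀(9.066e+06) = 69.57 dB(A).

69.6 dB(A)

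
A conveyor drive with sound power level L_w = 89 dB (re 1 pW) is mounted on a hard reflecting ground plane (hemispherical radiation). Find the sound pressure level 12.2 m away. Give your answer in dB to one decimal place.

L_p = L_w − 10·log₁₀(2π·r²) with r = 12.2 m.
2π·r² = 935.2 m², 10·log₁₀ of that is 29.709 dB.
L_p = 89 − 29.709 = 59.29 dB.

59.3 dB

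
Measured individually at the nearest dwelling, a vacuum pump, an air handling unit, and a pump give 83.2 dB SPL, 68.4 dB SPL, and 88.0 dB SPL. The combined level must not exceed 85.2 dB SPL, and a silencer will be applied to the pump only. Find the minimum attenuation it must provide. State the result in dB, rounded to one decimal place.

The untreated sources together contribute 10^(83.2/10) + 10^(68.4/10) = 2.158e+08, i.e. 83.34 dB SPL.
To meet 85.2 dB SPL overall, the treated pump may contribute at most 10^(85.2/10) − 2.158e+08 = 1.153e+08, i.e. 80.62 dB SPL.
Required insertion loss = 88.0 − 80.62 = 7.38 dB.

7.4 dB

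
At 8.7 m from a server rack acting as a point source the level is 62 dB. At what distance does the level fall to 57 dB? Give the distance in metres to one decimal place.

15.5 m

For a point source L₁ − L₂ = 20·log₁₀(r₂/r₁), so r₂ = r₁·10^((L₁−L₂)/20).
r₂ = 8.7·10^((62−57)/20) = 8.7·10^(5.0/20) = 15.47 m.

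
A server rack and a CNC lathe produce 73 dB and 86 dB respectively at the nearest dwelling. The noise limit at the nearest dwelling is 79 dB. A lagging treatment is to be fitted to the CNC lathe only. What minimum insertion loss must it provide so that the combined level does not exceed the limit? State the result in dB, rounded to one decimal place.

Everything except the CNC lathe sums to 10^(73/10) = 1.995e+07 in linear terms, 73.00 dB.
To meet 79 dB overall, the treated CNC lathe may contribute at most 10^(79/10) − 1.995e+07 = 5.948e+07, i.e. 77.74 dB.
Required insertion loss = 86 − 77.74 = 8.26 dB.

8.3 dB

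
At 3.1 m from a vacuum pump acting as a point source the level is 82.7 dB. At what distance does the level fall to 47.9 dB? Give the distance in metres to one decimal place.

170.4 m

The 34.8 dB drop corresponds to a distance ratio of 10^(34.8/20) for a point source.
r₂ = 3.1·10^((82.7−47.9)/20) = 3.1·10^(34.8/20) = 170.36 m.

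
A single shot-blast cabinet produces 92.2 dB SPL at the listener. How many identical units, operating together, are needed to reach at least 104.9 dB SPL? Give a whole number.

19

The shortfall is 104.9 − 92.2 = 12.7 dB, and N units add 10·log₁₀ N, so need 10·log₁₀ N ≥ 12.7.
N ≥ 10^(12.7/10) = 18.621, so N = 19.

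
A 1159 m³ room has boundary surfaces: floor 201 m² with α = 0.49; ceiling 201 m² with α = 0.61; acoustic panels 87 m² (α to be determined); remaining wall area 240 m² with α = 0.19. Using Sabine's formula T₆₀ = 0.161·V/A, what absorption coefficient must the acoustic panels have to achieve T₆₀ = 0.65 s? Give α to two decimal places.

0.23

From T₆₀ = 0.161·V/A, the target T₆₀ = 0.65 s needs A = 0.161·1159/0.65 = 287.08 m².
Absorption from the other surfaces = 201·0.49 + 201·0.61 + 240·0.19 = 266.70 m², so the acoustic panels must supply 20.38 m² over 87 m².
α = 20.38/87 = 0.234.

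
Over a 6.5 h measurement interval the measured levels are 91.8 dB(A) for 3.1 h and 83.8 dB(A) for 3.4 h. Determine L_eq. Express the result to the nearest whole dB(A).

89 dB(A)

Weight each interval's intensity by its duration and average over T = 6.5 h:
Σ tᵢ·10^(Lᵢ/10) = 3.1·10^(91.8/10) + 3.4·10^(83.8/10) = 5.508e+09.
L_eq = 10·log₁₀(5.508e+09/6.5) = 89.28 dB(A).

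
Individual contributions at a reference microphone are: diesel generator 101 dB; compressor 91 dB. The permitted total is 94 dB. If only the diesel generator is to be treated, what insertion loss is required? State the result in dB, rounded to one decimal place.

Fixed contribution from the other source: Σ 10^(L/10) = 10^(91/10) = 1.259e+09 (91.00 dB).
To meet 94 dB overall, the treated diesel generator may contribute at most 10^(94/10) − 1.259e+09 = 1.253e+09, i.e. 90.98 dB.
So the diesel generator must be reduced from 101 to 90.98 dB: IL = 10.02 dB.

10.0 dB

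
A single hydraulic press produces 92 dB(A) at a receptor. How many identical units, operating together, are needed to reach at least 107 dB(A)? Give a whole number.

32

The shortfall is 107 − 92 = 15.0 dB, and N units add 10·log₁₀ N, so need 10·log₁₀ N ≥ 15.0.
N ≥ 10^(15.0/10) = 31.623, so N = 32.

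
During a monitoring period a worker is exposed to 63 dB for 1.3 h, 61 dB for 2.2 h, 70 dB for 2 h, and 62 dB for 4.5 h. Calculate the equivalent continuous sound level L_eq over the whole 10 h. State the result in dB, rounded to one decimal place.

Weight each interval's intensity by its duration and average over T = 10 h:
Σ tᵢ·10^(Lᵢ/10) = 1.3·10^(63/10) + 2.2·10^(61/10) + 2·10^(70/10) + 4.5·10^(62/10) = 3.250e+07.
L_eq = 10·log₁₀(3.250e+07/10) = 65.12 dB.

65.1 dB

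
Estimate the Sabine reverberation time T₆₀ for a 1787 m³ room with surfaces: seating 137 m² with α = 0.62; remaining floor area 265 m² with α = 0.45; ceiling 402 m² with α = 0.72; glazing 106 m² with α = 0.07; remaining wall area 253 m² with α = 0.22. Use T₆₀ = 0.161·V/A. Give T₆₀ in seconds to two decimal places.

0.52 s

Summing Sᵢαᵢ: 137·0.62 + 265·0.45 + 402·0.72 + 106·0.07 + 253·0.22 = 556.71 m².
T₆₀ = 0.161·V/A = 0.161·1787/556.71 = 0.517 s.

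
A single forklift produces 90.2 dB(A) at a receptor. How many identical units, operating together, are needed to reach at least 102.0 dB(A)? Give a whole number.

16

Need L₁ + 10·log₁₀ N ≥ 102.0, i.e. log₁₀ N ≥ 1.18.
N ≥ 10^(11.8/10) = 15.136, so N = 16.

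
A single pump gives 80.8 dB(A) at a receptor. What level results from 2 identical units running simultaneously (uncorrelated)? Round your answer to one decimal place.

83.8 dB(A)

N identical incoherent sources raise the level by 10·log₁₀ N.
L_total = 80.8 + 10·log₁₀(2) = 80.8 + 3.010 = 83.81 dB(A).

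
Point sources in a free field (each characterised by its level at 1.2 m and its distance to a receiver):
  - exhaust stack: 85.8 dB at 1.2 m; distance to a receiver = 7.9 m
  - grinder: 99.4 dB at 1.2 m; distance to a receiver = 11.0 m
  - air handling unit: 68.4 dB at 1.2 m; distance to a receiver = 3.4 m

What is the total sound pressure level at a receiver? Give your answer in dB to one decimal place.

First find each source's level at the receiver (point-source: −20·log₁₀(r/r_ref)), then combine on an intensity basis.
exhaust stack: 85.8 − 20·log₁₀(7.9/1.2) = 85.8 − 16.37 = 69.43 dB.
grinder: 99.4 − 20·log₁₀(11.0/1.2) = 99.4 − 19.24 = 80.16 dB.
air handling unit: 68.4 − 20·log₁₀(3.4/1.2) = 68.4 − 9.05 = 59.35 dB.
Σ 10^(L/10) = 1.133e+08 → L_total = 10·log₁₀(1.133e+08) = 80.54 dB.

80.5 dB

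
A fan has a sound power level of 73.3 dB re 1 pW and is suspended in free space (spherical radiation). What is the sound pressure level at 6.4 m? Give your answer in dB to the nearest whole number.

L_p = L_w − 10·log₁₀(4π·r²) with r = 6.4 m.
4π·r² = 514.7 m², 10·log₁₀ of that is 27.116 dB.
L_p = 73.3 − 27.116 = 46.18 dB.

46 dB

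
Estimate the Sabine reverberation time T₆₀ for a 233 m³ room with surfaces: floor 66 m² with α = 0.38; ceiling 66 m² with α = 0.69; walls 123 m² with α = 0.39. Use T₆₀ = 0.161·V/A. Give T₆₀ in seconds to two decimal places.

Summing Sᵢαᵢ: 66·0.38 + 66·0.69 + 123·0.39 = 118.59 m².
T₆₀ = 0.161·V/A = 0.161·233/118.59 = 0.316 s.

0.32 s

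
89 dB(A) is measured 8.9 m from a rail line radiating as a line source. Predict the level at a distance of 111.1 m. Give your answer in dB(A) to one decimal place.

78.0 dB(A)

Line-source attenuation: ΔL = 10·log₁₀(r₂/r₁) = 10·log₁₀(111.1/8.9) = 10.963 dB.
L₂ = 89 − 10·log₁₀(111.1/8.9) = 89 − 10.963 = 78.04 dB(A).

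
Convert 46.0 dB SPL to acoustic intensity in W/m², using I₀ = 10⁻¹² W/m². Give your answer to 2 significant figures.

4.0e-08 W/m²

I = I₀·10^(L/10) = 10⁻¹² × 10^(46.0/10) = 10^(-7.400).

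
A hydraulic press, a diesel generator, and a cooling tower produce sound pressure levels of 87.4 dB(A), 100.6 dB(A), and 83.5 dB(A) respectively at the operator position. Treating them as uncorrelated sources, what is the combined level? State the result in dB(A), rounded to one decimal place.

Incoherent sources combine by intensity addition: L_total = 10·log₁₀(Σ 10^(L_i/10)).
Σ 10^(L/10) = 10^(87.4/10) + 10^(100.6/10) + 10^(83.5/10) = 1.225e+10.
L_total = 10·log₁₀(1.225e+10) = 100.88 dB(A).

100.9 dB(A)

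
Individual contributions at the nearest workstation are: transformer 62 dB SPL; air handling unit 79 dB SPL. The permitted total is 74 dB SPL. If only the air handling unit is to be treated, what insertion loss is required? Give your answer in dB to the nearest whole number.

Fixed contribution from the other source: Σ 10^(L/10) = 10^(62/10) = 1.585e+06 (62.00 dB SPL).
The limit corresponds to 10^(74/10) = 2.512e+07; subtracting the fixed part leaves 2.353e+07 for the air handling unit, i.e. 73.72 dB SPL.
So the air handling unit must be reduced from 79 to 73.72 dB SPL: IL = 5.28 dB.

5 dB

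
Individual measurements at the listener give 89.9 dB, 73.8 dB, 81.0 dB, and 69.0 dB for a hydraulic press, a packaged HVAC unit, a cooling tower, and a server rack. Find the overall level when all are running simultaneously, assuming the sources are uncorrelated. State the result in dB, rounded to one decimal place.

90.6 dB

For uncorrelated sources the intensities add, so convert each level to linear form, sum, and take 10·log₁₀ of the total.
Σ 10^(L/10) = 10^(89.9/10) + 10^(73.8/10) + 10^(81.0/10) + 10^(69.0/10) = 1.135e+09.
L_total = 10·log₁₀(1.135e+09) = 90.55 dB.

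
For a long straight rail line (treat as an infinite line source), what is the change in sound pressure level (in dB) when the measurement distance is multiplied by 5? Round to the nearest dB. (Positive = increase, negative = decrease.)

A line source loses 3 dB per doubling of distance; generally ΔL = −10·log₁₀(r₂/r₁).
ΔL = −10·log₁₀(5) = -6.99 dB.

-7 dB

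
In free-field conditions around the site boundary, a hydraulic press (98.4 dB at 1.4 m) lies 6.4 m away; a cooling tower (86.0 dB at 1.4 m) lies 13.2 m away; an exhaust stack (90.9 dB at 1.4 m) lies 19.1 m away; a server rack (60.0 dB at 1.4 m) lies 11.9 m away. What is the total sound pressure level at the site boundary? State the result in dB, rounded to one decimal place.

Propagate each source to the receiver with L = L_ref − 20·log₁₀(r/r_ref), then add intensities.
hydraulic press: 98.4 − 20·log₁₀(6.4/1.4) = 98.4 − 13.20 = 85.20 dB.
cooling tower: 86.0 − 20·log₁₀(13.2/1.4) = 86.0 − 19.49 = 66.51 dB.
exhaust stack: 90.9 − 20·log₁₀(19.1/1.4) = 90.9 − 22.70 = 68.20 dB.
server rack: 60.0 − 20·log₁₀(11.9/1.4) = 60.0 − 18.59 = 41.41 dB.
Σ 10^(L/10) = 3.422e+08 → L_total = 10·log₁₀(3.422e+08) = 85.34 dB.

85.3 dB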